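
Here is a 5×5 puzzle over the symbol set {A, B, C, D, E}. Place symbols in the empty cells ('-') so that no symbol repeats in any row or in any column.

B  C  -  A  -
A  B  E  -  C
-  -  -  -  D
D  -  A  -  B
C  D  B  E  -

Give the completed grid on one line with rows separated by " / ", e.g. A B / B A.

B C D A E / A B E D C / E A C B D / D E A C B / C D B E A

(r1,c3) = D
(r1,c5) = E
(r2,c4) = D
(r3,c1) = E
(r3,c2) = A
(r3,c3) = C
(r3,c4) = B
(r4,c2) = E
(r4,c4) = C
(r5,c5) = A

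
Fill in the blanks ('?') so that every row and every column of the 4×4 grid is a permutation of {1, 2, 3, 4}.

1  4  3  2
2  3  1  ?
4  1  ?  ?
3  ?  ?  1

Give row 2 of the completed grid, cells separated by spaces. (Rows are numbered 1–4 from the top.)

(r2,c4) = 4

2 3 1 4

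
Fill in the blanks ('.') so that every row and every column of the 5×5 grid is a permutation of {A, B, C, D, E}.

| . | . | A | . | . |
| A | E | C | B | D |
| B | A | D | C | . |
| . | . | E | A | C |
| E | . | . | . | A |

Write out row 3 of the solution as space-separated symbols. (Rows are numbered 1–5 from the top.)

B A D C E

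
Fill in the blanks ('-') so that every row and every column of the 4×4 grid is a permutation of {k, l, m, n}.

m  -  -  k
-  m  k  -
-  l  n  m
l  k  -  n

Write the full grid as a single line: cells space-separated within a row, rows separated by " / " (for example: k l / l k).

(r1,c2) = n
(r1,c3) = l
(r2,c1) = n
(r2,c4) = l
(r3,c1) = k
(r4,c3) = m

m n l k / n m k l / k l n m / l k m n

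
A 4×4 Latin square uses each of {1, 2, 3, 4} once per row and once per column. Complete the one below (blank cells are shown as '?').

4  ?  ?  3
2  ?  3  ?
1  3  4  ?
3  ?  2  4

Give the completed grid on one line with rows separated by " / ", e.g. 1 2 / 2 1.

4 2 1 3 / 2 4 3 1 / 1 3 4 2 / 3 1 2 4

(r1,c3) = 1
(r2,c4) = 1
(r3,c4) = 2
(r4,c2) = 1
(r1,c2) = 2
(r2,c2) = 4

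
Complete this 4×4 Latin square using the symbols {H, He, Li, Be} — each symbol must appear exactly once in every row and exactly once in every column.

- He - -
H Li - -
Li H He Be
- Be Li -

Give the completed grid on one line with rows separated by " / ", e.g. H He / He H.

Be He H Li / H Li Be He / Li H He Be / He Be Li H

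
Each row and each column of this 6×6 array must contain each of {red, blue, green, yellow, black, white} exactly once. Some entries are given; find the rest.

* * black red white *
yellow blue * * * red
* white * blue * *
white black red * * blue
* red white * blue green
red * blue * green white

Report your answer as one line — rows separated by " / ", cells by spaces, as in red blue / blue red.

blue green black red white yellow / yellow blue green white black red / green white yellow blue red black / white black red green yellow blue / black red white yellow blue green / red yellow blue black green white

(r1,c6) = yellow
(r2,c3) = green
(r2,c5) = black
(r3,c3) = yellow
(r3,c5) = red
(r3,c6) = black
(r4,c5) = yellow
(r5,c1) = black
(r5,c4) = yellow
(r6,c2) = yellow
(r6,c4) = black
(r1,c2) = green
(r2,c4) = white
(r3,c1) = green
(r4,c4) = green
(r1,c1) = blue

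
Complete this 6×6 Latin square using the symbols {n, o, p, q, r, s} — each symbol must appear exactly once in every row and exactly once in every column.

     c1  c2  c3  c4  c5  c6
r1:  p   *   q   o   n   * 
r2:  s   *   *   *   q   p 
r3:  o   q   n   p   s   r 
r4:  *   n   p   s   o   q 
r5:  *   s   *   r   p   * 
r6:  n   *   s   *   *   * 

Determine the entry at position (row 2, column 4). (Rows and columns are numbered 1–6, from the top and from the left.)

n

row 1 has {n,o,p,q}; column 2 has {n,q,s} — only r is left for (r1,c2).
row 1 has {n,o,p,q,r}; column 6 has {p,q,r} — only s is left for (r1,c6).
row 2 has {p,q,s}; column 2 has {n,q,r,s} — only o is left for (r2,c2).
row 2 has {o,p,q,s}; column 3 has {n,p,q,s} — only r is left for (r2,c3).
row 2 has {o,p,q,r,s}; column 4 has {o,p,r,s} — only n is left for (r2,c4).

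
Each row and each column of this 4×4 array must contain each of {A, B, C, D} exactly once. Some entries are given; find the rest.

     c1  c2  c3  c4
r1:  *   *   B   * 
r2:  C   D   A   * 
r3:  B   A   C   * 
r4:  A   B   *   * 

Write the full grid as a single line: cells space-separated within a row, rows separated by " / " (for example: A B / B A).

D C B A / C D A B / B A C D / A B D C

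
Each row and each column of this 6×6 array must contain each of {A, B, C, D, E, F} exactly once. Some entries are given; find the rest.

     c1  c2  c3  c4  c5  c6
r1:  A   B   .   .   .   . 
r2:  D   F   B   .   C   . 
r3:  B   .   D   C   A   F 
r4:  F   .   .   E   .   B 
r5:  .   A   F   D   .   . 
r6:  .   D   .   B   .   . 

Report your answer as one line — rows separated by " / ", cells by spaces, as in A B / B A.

A B C F E D / D F B A C E / B E D C A F / F C A E D B / E A F D B C / C D E B F A

At row 1, column 4: row 1 has {A,B}; column 4 has {B,C,D,E}; that leaves F.
At row 2, column 4: row 2 has {B,C,D,F}; column 4 has {B,C,D,E,F}; that leaves A.
At row 2, column 6: row 2 has {A,B,C,D,F}; column 6 has {B,F}; that leaves E.
At row 3, column 2: row 3 has {A,B,C,D,F}; column 2 has {A,B,D,F}; that leaves E.
At row 4, column 2: row 4 has {B,E,F}; column 2 has {A,B,D,E,F}; that leaves C.
At row 4, column 3: row 4 has {B,C,E,F}; column 3 has {B,D,F}; that leaves A.
At row 4, column 5: row 4 has {A,B,C,E,F}; column 5 has {A,C}; that leaves D.
At row 5, column 6: row 5 has {A,D,F}; column 6 has {B,E,F}; that leaves C.
At row 6, column 6: row 6 has {B,D}; column 6 has {B,C,E,F}; that leaves A.
At row 1, column 5: row 1 has {A,B,F}; column 5 has {A,C,D}; that leaves E.
At row 1, column 6: row 1 has {A,B,E,F}; column 6 has {A,B,C,E,F}; that leaves D.
At row 5, column 1: row 5 has {A,C,D,F}; column 1 has {A,B,D,F}; that leaves E.
At row 5, column 5: row 5 has {A,C,D,E,F}; column 5 has {A,C,D,E}; that leaves B.
At row 6, column 1: row 6 has {A,B,D}; column 1 has {A,B,D,E,F}; that leaves C.
At row 6, column 3: row 6 has {A,B,C,D}; column 3 has {A,B,D,F}; that leaves E.
At row 6, column 5: row 6 has {A,B,C,D,E}; column 5 has {A,B,C,D,E}; that leaves F.
At row 1, column 3: row 1 has {A,B,D,E,F}; column 3 has {A,B,D,E,F}; that leaves C.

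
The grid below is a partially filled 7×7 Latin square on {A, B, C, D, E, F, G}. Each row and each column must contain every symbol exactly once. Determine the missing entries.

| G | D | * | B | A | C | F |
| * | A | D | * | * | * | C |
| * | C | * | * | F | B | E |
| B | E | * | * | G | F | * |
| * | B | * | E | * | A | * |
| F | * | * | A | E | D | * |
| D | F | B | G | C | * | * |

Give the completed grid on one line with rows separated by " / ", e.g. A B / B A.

G D E B A C F / E A D F B G C / A C G D F B E / B E A C G F D / C B F E D A G / F G C A E D B / D F B G C E A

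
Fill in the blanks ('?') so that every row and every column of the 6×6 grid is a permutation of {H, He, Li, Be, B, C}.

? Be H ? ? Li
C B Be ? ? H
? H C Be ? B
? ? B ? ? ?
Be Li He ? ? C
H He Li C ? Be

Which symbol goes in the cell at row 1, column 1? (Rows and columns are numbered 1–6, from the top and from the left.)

B

(r4,c2) = C
(r4,c6) = He
(r6,c5) = B
(r4,c1) = Li
(r4,c4) = H
(r4,c5) = Be
(r5,c4) = B
(r5,c5) = H
(r1,c4) = He
(r1,c5) = C
(r2,c4) = Li
(r2,c5) = He
(r3,c1) = He
(r3,c5) = Li
(r1,c1) = B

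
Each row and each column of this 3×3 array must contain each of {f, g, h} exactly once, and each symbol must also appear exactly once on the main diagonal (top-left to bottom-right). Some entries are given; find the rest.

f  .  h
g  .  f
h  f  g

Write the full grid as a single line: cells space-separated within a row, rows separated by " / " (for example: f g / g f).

f g h / g h f / h f g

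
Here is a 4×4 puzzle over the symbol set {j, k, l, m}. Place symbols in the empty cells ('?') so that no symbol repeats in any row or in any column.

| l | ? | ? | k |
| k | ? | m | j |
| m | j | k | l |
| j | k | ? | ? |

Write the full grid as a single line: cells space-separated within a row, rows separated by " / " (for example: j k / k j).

l m j k / k l m j / m j k l / j k l m

(r1,c2): row 1 has {k,l}; column 2 has {j,k}, so it must be m.
(r1,c3): row 1 has {k,l,m}; column 3 has {k,m}, so it must be j.
(r2,c2): row 2 has {j,k,m}; column 2 has {j,k,m}, so it must be l.
(r4,c3): row 4 has {j,k}; column 3 has {j,k,m}, so it must be l.
(r4,c4): row 4 has {j,k,l}; column 4 has {j,k,l}, so it must be m.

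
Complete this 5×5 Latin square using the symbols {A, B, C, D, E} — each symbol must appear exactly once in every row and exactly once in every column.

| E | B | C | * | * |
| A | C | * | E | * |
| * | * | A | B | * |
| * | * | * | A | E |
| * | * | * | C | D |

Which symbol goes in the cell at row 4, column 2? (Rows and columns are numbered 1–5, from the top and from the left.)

(r1,c4): row 1 has {B,C,E}; column 4 has {A,B,C,E}, so it must be D.
(r1,c5): row 1 has {B,C,D,E}; column 5 has {D,E}, so it must be A.
(r2,c5): row 2 has {A,C,E}; column 5 has {A,D,E}, so it must be B.
(r3,c5): row 3 has {A,B}; column 5 has {A,B,D,E}, so it must be C.
(r4,c2): row 4 has {A,E}; column 2 has {B,C}, so it must be D.

D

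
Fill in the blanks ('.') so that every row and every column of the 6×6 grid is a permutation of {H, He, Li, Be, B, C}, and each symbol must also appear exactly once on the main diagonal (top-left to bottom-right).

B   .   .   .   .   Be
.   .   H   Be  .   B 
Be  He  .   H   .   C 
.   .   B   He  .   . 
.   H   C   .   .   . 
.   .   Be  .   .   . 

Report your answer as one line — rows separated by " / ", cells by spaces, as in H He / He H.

B Li He C H Be / He C H Be Li B / Be He Li H B C / H Be B He C Li / Li H C B Be He / C B Be Li He H

(r3,c3) = Li
(r3,c5) = B
(r5,c5) = Be
(r6,c6) = H
(r1,c3) = He
(r2,c2) = C
(r4,c6) = Li
(r5,c6) = He
(r1,c2) = Li
(r1,c4) = C
(r1,c5) = H
(r4,c2) = Be
(r4,c5) = C
(r5,c1) = Li
(r5,c4) = B
(r6,c2) = B
(r6,c4) = Li
(r6,c5) = He
(r2,c1) = He
(r2,c5) = Li
(r4,c1) = H
(r6,c1) = C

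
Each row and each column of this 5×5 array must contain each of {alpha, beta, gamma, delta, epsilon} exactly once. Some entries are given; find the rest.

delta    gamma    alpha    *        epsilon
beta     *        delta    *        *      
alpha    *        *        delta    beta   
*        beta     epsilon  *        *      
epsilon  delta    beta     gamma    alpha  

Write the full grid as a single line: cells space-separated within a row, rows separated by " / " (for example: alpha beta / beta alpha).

delta gamma alpha beta epsilon / beta alpha delta epsilon gamma / alpha epsilon gamma delta beta / gamma beta epsilon alpha delta / epsilon delta beta gamma alpha

Cell (r1,c4): row 1 has {alpha,gamma,delta,epsilon}; column 4 has {gamma,delta} → beta.
Cell (r2,c5): row 2 has {beta,delta}; column 5 has {alpha,beta,epsilon} → gamma.
Cell (r3,c2): row 3 has {alpha,beta,delta}; column 2 has {beta,gamma,delta} → epsilon.
Cell (r3,c3): row 3 has {alpha,beta,delta,epsilon}; column 3 has {alpha,beta,delta,epsilon} → gamma.
Cell (r4,c1): row 4 has {beta,epsilon}; column 1 has {alpha,beta,delta,epsilon} → gamma.
Cell (r4,c4): row 4 has {beta,gamma,epsilon}; column 4 has {beta,gamma,delta} → alpha.
Cell (r4,c5): row 4 has {alpha,beta,gamma,epsilon}; column 5 has {alpha,beta,gamma,epsilon} → delta.
Cell (r2,c2): row 2 has {beta,gamma,delta}; column 2 has {beta,gamma,delta,epsilon} → alpha.
Cell (r2,c4): row 2 has {alpha,beta,gamma,delta}; column 4 has {alpha,beta,gamma,delta} → epsilon.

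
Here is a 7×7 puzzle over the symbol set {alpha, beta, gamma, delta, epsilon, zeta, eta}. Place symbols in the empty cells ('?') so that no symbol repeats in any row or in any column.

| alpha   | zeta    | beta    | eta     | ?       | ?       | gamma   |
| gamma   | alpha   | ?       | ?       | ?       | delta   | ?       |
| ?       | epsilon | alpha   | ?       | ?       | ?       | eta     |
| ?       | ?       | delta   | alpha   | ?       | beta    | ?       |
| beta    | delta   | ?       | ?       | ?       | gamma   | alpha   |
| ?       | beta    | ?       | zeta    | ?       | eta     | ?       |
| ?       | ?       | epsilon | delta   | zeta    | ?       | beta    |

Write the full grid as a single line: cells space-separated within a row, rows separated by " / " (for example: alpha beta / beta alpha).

At row 1, column 6: row 1 has {alpha,beta,gamma,zeta,eta}; column 6 has {beta,gamma,delta,eta}; that leaves epsilon.
At row 3, column 6: row 3 has {alpha,epsilon,eta}; column 6 has {beta,gamma,delta,epsilon,eta}; that leaves zeta.
At row 5, column 4: row 5 has {alpha,beta,gamma,delta}; column 4 has {alpha,delta,zeta,eta}; that leaves epsilon.
At row 5, column 5: row 5 has {alpha,beta,gamma,delta,epsilon}; column 5 has {zeta}; that leaves eta.
At row 6, column 3: row 6 has {beta,zeta,eta}; column 3 has {alpha,beta,delta,epsilon}; that leaves gamma.
At row 7, column 1: row 7 has {beta,delta,epsilon,zeta}; column 1 has {alpha,beta,gamma}; that leaves eta.
At row 7, column 2: row 7 has {beta,delta,epsilon,zeta,eta}; column 2 has {alpha,beta,delta,epsilon,zeta}; that leaves gamma.
At row 7, column 6: row 7 has {beta,gamma,delta,epsilon,zeta,eta}; column 6 has {beta,gamma,delta,epsilon,zeta,eta}; that leaves alpha.
At row 1, column 5: row 1 has {alpha,beta,gamma,epsilon,zeta,eta}; column 5 has {zeta,eta}; that leaves delta.
At row 2, column 4: row 2 has {alpha,gamma,delta}; column 4 has {alpha,delta,epsilon,zeta,eta}; that leaves beta.
At row 2, column 5: row 2 has {alpha,beta,gamma,delta}; column 5 has {delta,zeta,eta}; that leaves epsilon.
At row 2, column 7: row 2 has {alpha,beta,gamma,delta,epsilon}; column 7 has {alpha,beta,gamma,eta}; that leaves zeta.
At row 3, column 1: row 3 has {alpha,epsilon,zeta,eta}; column 1 has {alpha,beta,gamma,eta}; that leaves delta.
At row 3, column 4: row 3 has {alpha,delta,epsilon,zeta,eta}; column 4 has {alpha,beta,delta,epsilon,zeta,eta}; that leaves gamma.
At row 3, column 5: row 3 has {alpha,gamma,delta,epsilon,zeta,eta}; column 5 has {delta,epsilon,zeta,eta}; that leaves beta.
At row 4, column 2: row 4 has {alpha,beta,delta}; column 2 has {alpha,beta,gamma,delta,epsilon,zeta}; that leaves eta.
At row 4, column 5: row 4 has {alpha,beta,delta,eta}; column 5 has {beta,delta,epsilon,zeta,eta}; that leaves gamma.
At row 4, column 7: row 4 has {alpha,beta,gamma,delta,eta}; column 7 has {alpha,beta,gamma,zeta,eta}; that leaves epsilon.
At row 5, column 3: row 5 has {alpha,beta,gamma,delta,epsilon,eta}; column 3 has {alpha,beta,gamma,delta,epsilon}; that leaves zeta.
At row 6, column 1: row 6 has {beta,gamma,zeta,eta}; column 1 has {alpha,beta,gamma,delta,eta}; that leaves epsilon.
At row 6, column 5: row 6 has {beta,gamma,epsilon,zeta,eta}; column 5 has {beta,gamma,delta,epsilon,zeta,eta}; that leaves alpha.
At row 6, column 7: row 6 has {alpha,beta,gamma,epsilon,zeta,eta}; column 7 has {alpha,beta,gamma,epsilon,zeta,eta}; that leaves delta.
At row 2, column 3: row 2 has {alpha,beta,gamma,delta,epsilon,zeta}; column 3 has {alpha,beta,gamma,delta,epsilon,zeta}; that leaves eta.
At row 4, column 1: row 4 has {alpha,beta,gamma,delta,epsilon,eta}; column 1 has {alpha,beta,gamma,delta,epsilon,eta}; that leaves zeta.

alpha zeta beta eta delta epsilon gamma / gamma alpha eta beta epsilon delta zeta / delta epsilon alpha gamma beta zeta eta / zeta eta delta alpha gamma beta epsilon / beta delta zeta epsilon eta gamma alpha / epsilon beta gamma zeta alpha eta delta / eta gamma epsilon delta zeta alpha beta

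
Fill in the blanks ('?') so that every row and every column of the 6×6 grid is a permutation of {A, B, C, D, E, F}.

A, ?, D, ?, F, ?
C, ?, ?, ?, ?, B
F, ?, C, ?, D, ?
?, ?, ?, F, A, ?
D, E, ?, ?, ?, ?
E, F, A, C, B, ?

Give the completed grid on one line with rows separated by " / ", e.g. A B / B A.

A C D B F E / C A F D E B / F B C E D A / B D E F A C / D E B A C F / E F A C B D

Cell (r2,c5): row 2 has {B,C}; column 5 has {A,B,D,F} → E.
Cell (r4,c1): row 4 has {A,F}; column 1 has {A,C,D,E,F} → B.
Cell (r4,c3): row 4 has {A,B,F}; column 3 has {A,C,D} → E.
Cell (r5,c5): row 5 has {D,E}; column 5 has {A,B,D,E,F} → C.
Cell (r6,c6): row 6 has {A,B,C,E,F}; column 6 has {B} → D.
Cell (r2,c3): row 2 has {B,C,E}; column 3 has {A,C,D,E} → F.
Cell (r4,c6): row 4 has {A,B,E,F}; column 6 has {B,D} → C.
Cell (r5,c3): row 5 has {C,D,E}; column 3 has {A,C,D,E,F} → B.
Cell (r5,c4): row 5 has {B,C,D,E}; column 4 has {C,F} → A.
Cell (r5,c6): row 5 has {A,B,C,D,E}; column 6 has {B,C,D} → F.
Cell (r1,c6): row 1 has {A,D,F}; column 6 has {B,C,D,F} → E.
Cell (r2,c4): row 2 has {B,C,E,F}; column 4 has {A,C,F} → D.
Cell (r3,c6): row 3 has {C,D,F}; column 6 has {B,C,D,E,F} → A.
Cell (r4,c2): row 4 has {A,B,C,E,F}; column 2 has {E,F} → D.
Cell (r1,c4): row 1 has {A,D,E,F}; column 4 has {A,C,D,F} → B.
Cell (r2,c2): row 2 has {B,C,D,E,F}; column 2 has {D,E,F} → A.
Cell (r3,c2): row 3 has {A,C,D,F}; column 2 has {A,D,E,F} → B.
Cell (r3,c4): row 3 has {A,B,C,D,F}; column 4 has {A,B,C,D,F} → E.
Cell (r1,c2): row 1 has {A,B,D,E,F}; column 2 has {A,B,D,E,F} → C.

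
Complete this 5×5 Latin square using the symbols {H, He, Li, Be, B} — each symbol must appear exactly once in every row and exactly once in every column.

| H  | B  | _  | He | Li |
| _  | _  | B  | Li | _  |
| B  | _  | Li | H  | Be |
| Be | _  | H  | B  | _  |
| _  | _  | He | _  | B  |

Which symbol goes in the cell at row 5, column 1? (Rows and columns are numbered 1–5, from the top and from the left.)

Li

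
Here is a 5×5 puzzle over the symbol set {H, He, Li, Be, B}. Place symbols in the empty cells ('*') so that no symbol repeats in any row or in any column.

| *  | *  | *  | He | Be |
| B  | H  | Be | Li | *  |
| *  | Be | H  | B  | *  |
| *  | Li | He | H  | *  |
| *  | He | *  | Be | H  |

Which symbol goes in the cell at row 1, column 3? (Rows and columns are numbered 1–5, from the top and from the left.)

Cell (r1,c2): row 1 has {He,Be}; column 2 has {H,He,Li,Be} → B.
Cell (r1,c3): row 1 has {He,Be,B}; column 3 has {H,He,Be} → Li.

Li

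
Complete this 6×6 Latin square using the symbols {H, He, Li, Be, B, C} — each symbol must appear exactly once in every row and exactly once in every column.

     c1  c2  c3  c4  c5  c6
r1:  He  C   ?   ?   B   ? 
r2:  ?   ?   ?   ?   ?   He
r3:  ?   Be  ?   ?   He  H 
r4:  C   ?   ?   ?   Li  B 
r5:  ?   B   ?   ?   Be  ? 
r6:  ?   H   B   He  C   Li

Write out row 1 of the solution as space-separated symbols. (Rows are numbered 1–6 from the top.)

He C Li H B Be

(r1,c6) = Be
(r2,c2) = Li
(r2,c5) = H
(r4,c2) = He
(r5,c6) = C
(r6,c1) = Be
(r2,c1) = B
(r3,c1) = Li
(r3,c3) = C
(r3,c4) = B
(r5,c1) = H
(r5,c4) = Li
(r1,c4) = H
(r2,c3) = Be
(r2,c4) = C
(r4,c3) = H
(r4,c4) = Be
(r5,c3) = He
(r1,c3) = Li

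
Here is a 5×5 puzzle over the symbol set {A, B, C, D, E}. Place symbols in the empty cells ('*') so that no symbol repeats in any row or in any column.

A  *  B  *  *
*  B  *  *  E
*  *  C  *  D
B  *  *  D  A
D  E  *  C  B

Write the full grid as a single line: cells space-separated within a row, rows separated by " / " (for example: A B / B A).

A D B E C / C B D A E / E A C B D / B C E D A / D E A C B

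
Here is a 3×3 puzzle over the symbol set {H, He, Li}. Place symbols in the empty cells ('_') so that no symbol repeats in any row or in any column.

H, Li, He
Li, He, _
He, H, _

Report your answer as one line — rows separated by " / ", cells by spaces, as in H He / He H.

H Li He / Li He H / He H Li

(r2,c3): row 2 has {He,Li}; column 3 has {He}, so it must be H.
(r3,c3): row 3 has {H,He}; column 3 has {H,He}, so it must be Li.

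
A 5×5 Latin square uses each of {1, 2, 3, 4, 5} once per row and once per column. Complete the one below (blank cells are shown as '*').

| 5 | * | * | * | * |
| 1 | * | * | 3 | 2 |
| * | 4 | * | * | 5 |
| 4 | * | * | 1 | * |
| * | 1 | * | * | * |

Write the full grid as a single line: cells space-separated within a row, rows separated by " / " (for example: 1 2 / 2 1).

5 3 2 4 1 / 1 5 4 3 2 / 3 4 1 2 5 / 4 2 5 1 3 / 2 1 3 5 4

At row 2, column 2: row 2 has {1,2,3}; column 2 has {1,4}; that leaves 5.
At row 2, column 3: row 2 has {1,2,3,5}; column 3 is empty so far; that leaves 4.
At row 3, column 4: row 3 has {4,5}; column 4 has {1,3}; that leaves 2.
At row 4, column 5: row 4 has {1,4}; column 5 has {2,5}; that leaves 3.
At row 5, column 5: row 5 has {1}; column 5 has {2,3,5}; that leaves 4.
At row 1, column 4: row 1 has {5}; column 4 has {1,2,3}; that leaves 4.
At row 1, column 5: row 1 has {4,5}; column 5 has {2,3,4,5}; that leaves 1.
At row 3, column 1: row 3 has {2,4,5}; column 1 has {1,4,5}; that leaves 3.
At row 3, column 3: row 3 has {2,3,4,5}; column 3 has {4}; that leaves 1.
At row 4, column 2: row 4 has {1,3,4}; column 2 has {1,4,5}; that leaves 2.
At row 4, column 3: row 4 has {1,2,3,4}; column 3 has {1,4}; that leaves 5.
At row 5, column 1: row 5 has {1,4}; column 1 has {1,3,4,5}; that leaves 2.
At row 5, column 3: row 5 has {1,2,4}; column 3 has {1,4,5}; that leaves 3.
At row 5, column 4: row 5 has {1,2,3,4}; column 4 has {1,2,3,4}; that leaves 5.
At row 1, column 2: row 1 has {1,4,5}; column 2 has {1,2,4,5}; that leaves 3.
At row 1, column 3: row 1 has {1,3,4,5}; column 3 has {1,3,4,5}; that leaves 2.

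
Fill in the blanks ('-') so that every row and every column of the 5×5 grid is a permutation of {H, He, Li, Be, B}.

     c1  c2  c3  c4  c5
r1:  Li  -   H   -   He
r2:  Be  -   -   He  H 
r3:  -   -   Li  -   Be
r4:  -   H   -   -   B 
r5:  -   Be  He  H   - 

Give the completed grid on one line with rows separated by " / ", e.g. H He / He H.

Li B H Be He / Be Li B He H / H He Li B Be / He H Be Li B / B Be He H Li

(r1,c2) = B
(r1,c4) = Be
(r2,c2) = Li
(r2,c3) = B
(r3,c2) = He
(r3,c4) = B
(r4,c1) = He
(r4,c3) = Be
(r4,c4) = Li
(r5,c1) = B
(r5,c5) = Li
(r3,c1) = H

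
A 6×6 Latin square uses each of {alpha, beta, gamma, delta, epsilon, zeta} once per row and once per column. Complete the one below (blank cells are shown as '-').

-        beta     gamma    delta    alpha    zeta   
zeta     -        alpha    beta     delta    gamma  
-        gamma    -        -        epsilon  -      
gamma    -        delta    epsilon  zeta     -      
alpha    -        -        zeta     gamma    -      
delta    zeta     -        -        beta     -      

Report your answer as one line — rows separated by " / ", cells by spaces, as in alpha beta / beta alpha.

At row 1, column 1: row 1 has {alpha,beta,gamma,delta,zeta}; column 1 has {alpha,gamma,delta,zeta}; that leaves epsilon.
At row 2, column 2: row 2 has {alpha,beta,gamma,delta,zeta}; column 2 has {beta,gamma,zeta}; that leaves epsilon.
At row 3, column 1: row 3 has {gamma,epsilon}; column 1 has {alpha,gamma,delta,epsilon,zeta}; that leaves beta.
At row 3, column 3: row 3 has {beta,gamma,epsilon}; column 3 has {alpha,gamma,delta}; that leaves zeta.
At row 3, column 4: row 3 has {beta,gamma,epsilon,zeta}; column 4 has {beta,delta,epsilon,zeta}; that leaves alpha.
At row 3, column 6: row 3 has {alpha,beta,gamma,epsilon,zeta}; column 6 has {gamma,zeta}; that leaves delta.
At row 4, column 2: row 4 has {gamma,delta,epsilon,zeta}; column 2 has {beta,gamma,epsilon,zeta}; that leaves alpha.
At row 4, column 6: row 4 has {alpha,gamma,delta,epsilon,zeta}; column 6 has {gamma,delta,zeta}; that leaves beta.
At row 5, column 2: row 5 has {alpha,gamma,zeta}; column 2 has {alpha,beta,gamma,epsilon,zeta}; that leaves delta.
At row 5, column 6: row 5 has {alpha,gamma,delta,zeta}; column 6 has {beta,gamma,delta,zeta}; that leaves epsilon.
At row 6, column 3: row 6 has {beta,delta,zeta}; column 3 has {alpha,gamma,delta,zeta}; that leaves epsilon.
At row 6, column 4: row 6 has {beta,delta,epsilon,zeta}; column 4 has {alpha,beta,delta,epsilon,zeta}; that leaves gamma.
At row 6, column 6: row 6 has {beta,gamma,delta,epsilon,zeta}; column 6 has {beta,gamma,delta,epsilon,zeta}; that leaves alpha.
At row 5, column 3: row 5 has {alpha,gamma,delta,epsilon,zeta}; column 3 has {alpha,gamma,delta,epsilon,zeta}; that leaves beta.

epsilon beta gamma delta alpha zeta / zeta epsilon alpha beta delta gamma / beta gamma zeta alpha epsilon delta / gamma alpha delta epsilon zeta beta / alpha delta beta zeta gamma epsilon / delta zeta epsilon gamma beta alpha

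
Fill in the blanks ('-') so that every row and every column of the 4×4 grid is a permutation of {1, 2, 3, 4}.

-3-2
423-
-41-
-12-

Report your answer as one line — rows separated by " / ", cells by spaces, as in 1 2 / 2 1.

row 1 has {2,3}; column 1 has {4} — only 1 is left for (r1,c1).
row 1 has {1,2,3}; column 3 has {1,2,3} — only 4 is left for (r1,c3).
row 2 has {2,3,4}; column 4 has {2} — only 1 is left for (r2,c4).
row 3 has {1,4}; column 4 has {1,2} — only 3 is left for (r3,c4).
row 4 has {1,2}; column 1 has {1,4} — only 3 is left for (r4,c1).
row 4 has {1,2,3}; column 4 has {1,2,3} — only 4 is left for (r4,c4).
row 3 has {1,3,4}; column 1 has {1,3,4} — only 2 is left for (r3,c1).

1 3 4 2 / 4 2 3 1 / 2 4 1 3 / 3 1 2 4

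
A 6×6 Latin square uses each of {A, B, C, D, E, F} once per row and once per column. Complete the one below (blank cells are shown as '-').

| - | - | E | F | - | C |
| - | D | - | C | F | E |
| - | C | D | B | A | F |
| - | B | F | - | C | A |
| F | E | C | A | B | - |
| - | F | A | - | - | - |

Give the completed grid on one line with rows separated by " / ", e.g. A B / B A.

B A E F D C / A D B C F E / E C D B A F / D B F E C A / F E C A B D / C F A D E B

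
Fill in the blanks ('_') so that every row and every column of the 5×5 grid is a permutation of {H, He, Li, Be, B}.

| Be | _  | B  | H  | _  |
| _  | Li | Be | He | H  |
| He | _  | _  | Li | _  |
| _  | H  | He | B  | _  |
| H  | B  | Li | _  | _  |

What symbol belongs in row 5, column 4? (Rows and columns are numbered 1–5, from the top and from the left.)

Be

(r1,c2) = He
(r1,c5) = Li
(r2,c1) = B
(r3,c2) = Be
(r3,c3) = H
(r3,c5) = B
(r4,c1) = Li
(r4,c5) = Be
(r5,c4) = Be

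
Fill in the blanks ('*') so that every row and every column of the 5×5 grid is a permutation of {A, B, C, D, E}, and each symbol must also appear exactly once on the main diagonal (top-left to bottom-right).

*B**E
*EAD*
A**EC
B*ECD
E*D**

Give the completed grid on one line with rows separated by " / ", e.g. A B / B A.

D B C A E / C E A D B / A D B E C / B A E C D / E C D B A

At row 1, column 1: row 1 has {B,E}; column 1 has {A,B,E}; the diagonal has {C,E}; that leaves D.
At row 1, column 3: row 1 has {B,D,E}; column 3 has {A,D,E}; that leaves C.
At row 1, column 4: row 1 has {B,C,D,E}; column 4 has {C,D,E}; that leaves A.
At row 2, column 1: row 2 has {A,D,E}; column 1 has {A,B,D,E}; that leaves C.
At row 2, column 5: row 2 has {A,C,D,E}; column 5 has {C,D,E}; that leaves B.
At row 3, column 2: row 3 has {A,C,E}; column 2 has {B,E}; that leaves D.
At row 3, column 3: row 3 has {A,C,D,E}; column 3 has {A,C,D,E}; the diagonal has {C,D,E}; that leaves B.
At row 4, column 2: row 4 has {B,C,D,E}; column 2 has {B,D,E}; that leaves A.
At row 5, column 2: row 5 has {D,E}; column 2 has {A,B,D,E}; that leaves C.
At row 5, column 4: row 5 has {C,D,E}; column 4 has {A,C,D,E}; that leaves B.
At row 5, column 5: row 5 has {B,C,D,E}; column 5 has {B,C,D,E}; the diagonal has {B,C,D,E}; that leaves A.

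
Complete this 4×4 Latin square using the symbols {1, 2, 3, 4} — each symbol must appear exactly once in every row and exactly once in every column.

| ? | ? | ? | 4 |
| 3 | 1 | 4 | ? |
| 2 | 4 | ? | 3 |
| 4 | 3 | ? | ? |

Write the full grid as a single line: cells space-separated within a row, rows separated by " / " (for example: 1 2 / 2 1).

1 2 3 4 / 3 1 4 2 / 2 4 1 3 / 4 3 2 1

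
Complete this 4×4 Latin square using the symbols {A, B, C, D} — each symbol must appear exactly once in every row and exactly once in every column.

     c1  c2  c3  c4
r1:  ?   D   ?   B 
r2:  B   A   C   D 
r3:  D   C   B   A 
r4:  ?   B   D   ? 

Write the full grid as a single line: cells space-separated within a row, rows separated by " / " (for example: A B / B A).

(r1,c3) = A
(r4,c4) = C
(r1,c1) = C
(r4,c1) = A

C D A B / B A C D / D C B A / A B D C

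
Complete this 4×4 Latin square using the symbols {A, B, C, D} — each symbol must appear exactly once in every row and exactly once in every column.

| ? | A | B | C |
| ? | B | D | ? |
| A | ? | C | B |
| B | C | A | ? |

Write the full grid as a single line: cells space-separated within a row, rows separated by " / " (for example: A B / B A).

D A B C / C B D A / A D C B / B C A D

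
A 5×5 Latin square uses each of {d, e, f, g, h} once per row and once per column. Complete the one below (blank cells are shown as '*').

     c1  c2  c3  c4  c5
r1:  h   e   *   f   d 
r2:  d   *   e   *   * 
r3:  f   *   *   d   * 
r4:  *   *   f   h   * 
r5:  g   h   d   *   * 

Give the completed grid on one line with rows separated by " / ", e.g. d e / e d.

h e g f d / d f e g h / f g h d e / e d f h g / g h d e f

(r1,c3) = g
(r2,c4) = g
(r3,c2) = g
(r3,c3) = h
(r3,c5) = e
(r4,c1) = e
(r4,c2) = d
(r4,c5) = g
(r5,c4) = e
(r5,c5) = f
(r2,c2) = f
(r2,c5) = h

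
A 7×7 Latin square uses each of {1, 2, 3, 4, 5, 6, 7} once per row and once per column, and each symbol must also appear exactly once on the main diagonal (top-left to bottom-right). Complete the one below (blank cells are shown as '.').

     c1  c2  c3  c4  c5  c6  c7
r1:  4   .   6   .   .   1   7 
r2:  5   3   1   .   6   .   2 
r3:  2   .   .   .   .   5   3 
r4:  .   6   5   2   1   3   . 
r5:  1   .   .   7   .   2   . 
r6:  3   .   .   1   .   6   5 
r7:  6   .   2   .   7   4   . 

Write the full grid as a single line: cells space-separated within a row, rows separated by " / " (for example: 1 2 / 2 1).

4 2 6 5 3 1 7 / 5 3 1 4 6 7 2 / 2 1 7 6 4 5 3 / 7 6 5 2 1 3 4 / 1 4 3 7 5 2 6 / 3 7 4 1 2 6 5 / 6 5 2 3 7 4 1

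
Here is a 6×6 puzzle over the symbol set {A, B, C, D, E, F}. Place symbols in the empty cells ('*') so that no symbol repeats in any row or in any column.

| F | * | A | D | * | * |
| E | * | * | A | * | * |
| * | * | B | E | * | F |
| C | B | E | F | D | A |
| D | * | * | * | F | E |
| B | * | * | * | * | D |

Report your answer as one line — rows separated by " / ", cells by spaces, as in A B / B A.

(r3,c1) = A
(r3,c5) = C
(r5,c3) = C
(r5,c4) = B
(r6,c3) = F
(r6,c4) = C
(r2,c3) = D
(r2,c5) = B
(r2,c6) = C
(r3,c2) = D
(r5,c2) = A
(r6,c2) = E
(r6,c5) = A
(r1,c2) = C
(r1,c5) = E
(r1,c6) = B
(r2,c2) = F

F C A D E B / E F D A B C / A D B E C F / C B E F D A / D A C B F E / B E F C A D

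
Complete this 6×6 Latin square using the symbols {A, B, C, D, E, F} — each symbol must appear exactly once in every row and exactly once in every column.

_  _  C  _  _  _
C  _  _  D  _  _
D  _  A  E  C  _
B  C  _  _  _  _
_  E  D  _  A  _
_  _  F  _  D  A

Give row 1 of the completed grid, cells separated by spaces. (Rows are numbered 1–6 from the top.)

A D C F B E

(r4,c3) = E
(r4,c5) = F
(r4,c6) = D
(r5,c1) = F
(r6,c1) = E
(r6,c2) = B
(r6,c4) = C
(r1,c1) = A
(r2,c3) = B
(r2,c5) = E
(r2,c6) = F
(r3,c2) = F
(r3,c6) = B
(r4,c4) = A
(r5,c4) = B
(r5,c6) = C
(r1,c2) = D
(r1,c4) = F
(r1,c5) = B
(r1,c6) = E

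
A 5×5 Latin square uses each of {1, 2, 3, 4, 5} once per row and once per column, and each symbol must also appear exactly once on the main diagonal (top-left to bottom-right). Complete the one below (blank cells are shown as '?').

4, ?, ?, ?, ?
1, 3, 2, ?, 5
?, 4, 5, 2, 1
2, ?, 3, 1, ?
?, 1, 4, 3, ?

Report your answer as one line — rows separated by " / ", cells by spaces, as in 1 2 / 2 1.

4 2 1 5 3 / 1 3 2 4 5 / 3 4 5 2 1 / 2 5 3 1 4 / 5 1 4 3 2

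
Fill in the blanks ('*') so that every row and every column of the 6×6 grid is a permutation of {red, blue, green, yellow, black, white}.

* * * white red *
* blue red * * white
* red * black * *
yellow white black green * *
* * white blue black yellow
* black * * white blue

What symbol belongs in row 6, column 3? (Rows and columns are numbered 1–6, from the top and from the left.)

yellow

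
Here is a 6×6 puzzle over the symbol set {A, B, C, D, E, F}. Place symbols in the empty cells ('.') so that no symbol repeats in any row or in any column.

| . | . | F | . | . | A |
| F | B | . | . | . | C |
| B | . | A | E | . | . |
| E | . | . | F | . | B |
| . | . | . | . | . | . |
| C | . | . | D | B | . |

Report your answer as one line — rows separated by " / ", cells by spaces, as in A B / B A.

D E F B C A / F B D A E C / B C A E F D / E D C F A B / A F B C D E / C A E D B F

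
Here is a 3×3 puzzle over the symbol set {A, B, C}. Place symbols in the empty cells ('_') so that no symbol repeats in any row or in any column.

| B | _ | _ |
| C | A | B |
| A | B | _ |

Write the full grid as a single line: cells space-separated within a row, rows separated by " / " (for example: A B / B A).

B C A / C A B / A B C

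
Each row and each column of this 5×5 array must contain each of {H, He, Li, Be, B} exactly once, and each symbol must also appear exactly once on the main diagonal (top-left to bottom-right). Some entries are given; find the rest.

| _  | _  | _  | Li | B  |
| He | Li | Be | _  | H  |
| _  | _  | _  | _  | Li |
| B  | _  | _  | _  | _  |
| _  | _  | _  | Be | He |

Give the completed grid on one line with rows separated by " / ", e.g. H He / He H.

Be H He Li B / He Li Be B H / H Be B He Li / B He Li H Be / Li B H Be He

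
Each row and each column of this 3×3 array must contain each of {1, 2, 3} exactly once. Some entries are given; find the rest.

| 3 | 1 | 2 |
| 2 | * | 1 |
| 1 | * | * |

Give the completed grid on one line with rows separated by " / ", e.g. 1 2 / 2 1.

3 1 2 / 2 3 1 / 1 2 3

(r2,c2) = 3
(r3,c2) = 2
(r3,c3) = 3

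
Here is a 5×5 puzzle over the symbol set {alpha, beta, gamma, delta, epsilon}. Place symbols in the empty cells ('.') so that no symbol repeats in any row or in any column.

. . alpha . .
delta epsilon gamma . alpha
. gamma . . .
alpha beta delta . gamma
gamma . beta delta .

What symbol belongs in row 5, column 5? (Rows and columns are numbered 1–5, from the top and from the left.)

epsilon

row 1 has {alpha}; column 2 has {beta,gamma,epsilon} — only delta is left for (r1,c2).
row 2 has {alpha,gamma,delta,epsilon}; column 4 has {delta} — only beta is left for (r2,c4).
row 3 has {gamma}; column 3 has {alpha,beta,gamma,delta} — only epsilon is left for (r3,c3).
row 3 has {gamma,epsilon}; column 4 has {beta,delta} — only alpha is left for (r3,c4).
row 4 has {alpha,beta,gamma,delta}; column 4 has {alpha,beta,delta} — only epsilon is left for (r4,c4).
row 5 has {beta,gamma,delta}; column 2 has {beta,gamma,delta,epsilon} — only alpha is left for (r5,c2).
row 5 has {alpha,beta,gamma,delta}; column 5 has {alpha,gamma} — only epsilon is left for (r5,c5).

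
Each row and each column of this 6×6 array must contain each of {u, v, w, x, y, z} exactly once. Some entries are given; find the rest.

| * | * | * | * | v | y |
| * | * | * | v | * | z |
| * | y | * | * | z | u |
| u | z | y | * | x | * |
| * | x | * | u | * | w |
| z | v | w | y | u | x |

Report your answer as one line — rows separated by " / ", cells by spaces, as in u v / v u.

x w u z v y / y u x v w z / w y v x z u / u z y w x v / v x z u y w / z v w y u x

Cell (r4,c4): row 4 has {u,x,y,z}; column 4 has {u,v,y} → w.
Cell (r4,c6): row 4 has {u,w,x,y,z}; column 6 has {u,w,x,y,z} → v.
Cell (r5,c5): row 5 has {u,w,x}; column 5 has {u,v,x,z} → y.
Cell (r2,c5): row 2 has {v,z}; column 5 has {u,v,x,y,z} → w.
Cell (r3,c4): row 3 has {u,y,z}; column 4 has {u,v,w,y} → x.
Cell (r5,c1): row 5 has {u,w,x,y}; column 1 has {u,z} → v.
Cell (r5,c3): row 5 has {u,v,w,x,y}; column 3 has {w,y} → z.
Cell (r1,c4): row 1 has {v,y}; column 4 has {u,v,w,x,y} → z.
Cell (r2,c2): row 2 has {v,w,z}; column 2 has {v,x,y,z} → u.
Cell (r2,c3): row 2 has {u,v,w,z}; column 3 has {w,y,z} → x.
Cell (r3,c1): row 3 has {u,x,y,z}; column 1 has {u,v,z} → w.
Cell (r3,c3): row 3 has {u,w,x,y,z}; column 3 has {w,x,y,z} → v.
Cell (r1,c1): row 1 has {v,y,z}; column 1 has {u,v,w,z} → x.
Cell (r1,c2): row 1 has {v,x,y,z}; column 2 has {u,v,x,y,z} → w.
Cell (r1,c3): row 1 has {v,w,x,y,z}; column 3 has {v,w,x,y,z} → u.
Cell (r2,c1): row 2 has {u,v,w,x,z}; column 1 has {u,v,w,x,z} → y.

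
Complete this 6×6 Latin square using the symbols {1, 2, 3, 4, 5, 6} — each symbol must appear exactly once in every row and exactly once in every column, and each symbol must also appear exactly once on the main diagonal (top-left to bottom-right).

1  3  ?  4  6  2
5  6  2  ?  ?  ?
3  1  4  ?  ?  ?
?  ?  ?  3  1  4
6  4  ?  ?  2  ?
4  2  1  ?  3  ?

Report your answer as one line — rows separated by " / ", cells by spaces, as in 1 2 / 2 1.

(r1,c3) = 5
(r2,c4) = 1
(r2,c5) = 4
(r2,c6) = 3
(r3,c5) = 5
(r3,c6) = 6
(r4,c1) = 2
(r4,c2) = 5
(r4,c3) = 6
(r5,c3) = 3
(r5,c4) = 5
(r5,c6) = 1
(r6,c4) = 6
(r6,c6) = 5
(r3,c4) = 2

1 3 5 4 6 2 / 5 6 2 1 4 3 / 3 1 4 2 5 6 / 2 5 6 3 1 4 / 6 4 3 5 2 1 / 4 2 1 6 3 5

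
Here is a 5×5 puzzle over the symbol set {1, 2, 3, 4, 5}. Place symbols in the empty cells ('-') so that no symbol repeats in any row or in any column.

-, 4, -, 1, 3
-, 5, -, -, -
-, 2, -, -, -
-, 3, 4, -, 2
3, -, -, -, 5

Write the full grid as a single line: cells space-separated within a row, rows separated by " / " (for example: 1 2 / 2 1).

2 4 5 1 3 / 4 5 3 2 1 / 5 2 1 3 4 / 1 3 4 5 2 / 3 1 2 4 5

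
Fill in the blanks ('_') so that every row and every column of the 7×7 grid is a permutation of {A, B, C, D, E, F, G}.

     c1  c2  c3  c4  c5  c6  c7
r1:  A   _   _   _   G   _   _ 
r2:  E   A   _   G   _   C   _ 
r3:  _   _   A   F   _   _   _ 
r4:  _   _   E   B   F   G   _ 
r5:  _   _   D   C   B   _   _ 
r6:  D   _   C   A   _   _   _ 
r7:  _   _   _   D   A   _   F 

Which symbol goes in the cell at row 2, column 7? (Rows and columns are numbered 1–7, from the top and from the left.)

(r1,c4): row 1 has {A,G}; column 4 has {A,B,C,D,F,G}, so it must be E.
(r2,c5): row 2 has {A,C,E,G}; column 5 has {A,B,F,G}, so it must be D.
(r2,c7): row 2 has {A,C,D,E,G}; column 7 has {F}, so it must be B.

B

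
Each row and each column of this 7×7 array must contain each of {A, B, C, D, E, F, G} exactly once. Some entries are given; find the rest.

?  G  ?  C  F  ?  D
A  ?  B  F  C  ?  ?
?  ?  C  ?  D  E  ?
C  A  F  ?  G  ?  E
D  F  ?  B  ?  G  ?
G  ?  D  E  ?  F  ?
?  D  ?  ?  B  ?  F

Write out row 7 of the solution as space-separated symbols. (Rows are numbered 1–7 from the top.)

E D G A B C F

row 2 has {A,B,C,F}; column 2 has {A,D,F,G} — only E is left for (r2,c2).
row 2 has {A,B,C,E,F}; column 6 has {E,F,G} — only D is left for (r2,c6).
row 2 has {A,B,C,D,E,F}; column 7 has {D,E,F} — only G is left for (r2,c7).
row 3 has {C,D,E}; column 2 has {A,D,E,F,G} — only B is left for (r3,c2).
row 3 has {B,C,D,E}; column 7 has {D,E,F,G} — only A is left for (r3,c7).
row 4 has {A,C,E,F,G}; column 4 has {B,C,E,F} — only D is left for (r4,c4).
row 4 has {A,C,D,E,F,G}; column 6 has {D,E,F,G} — only B is left for (r4,c6).
row 5 has {B,D,F,G}; column 7 has {A,D,E,F,G} — only C is left for (r5,c7).
row 6 has {D,E,F,G}; column 2 has {A,B,D,E,F,G} — only C is left for (r6,c2).
row 6 has {C,D,E,F,G}; column 5 has {B,C,D,F,G} — only A is left for (r6,c5).
row 6 has {A,C,D,E,F,G}; column 7 has {A,C,D,E,F,G} — only B is left for (r6,c7).
row 7 has {B,D,F}; column 1 has {A,C,D,G} — only E is left for (r7,c1).
row 1 has {C,D,F,G}; column 1 has {A,C,D,E,G} — only B is left for (r1,c1).
row 1 has {B,C,D,F,G}; column 6 has {B,D,E,F,G} — only A is left for (r1,c6).
row 3 has {A,B,C,D,E}; column 1 has {A,B,C,D,E,G} — only F is left for (r3,c1).
row 3 has {A,B,C,D,E,F}; column 4 has {B,C,D,E,F} — only G is left for (r3,c4).
row 5 has {B,C,D,F,G}; column 5 has {A,B,C,D,F,G} — only E is left for (r5,c5).
row 7 has {B,D,E,F}; column 4 has {B,C,D,E,F,G} — only A is left for (r7,c4).
row 7 has {A,B,D,E,F}; column 6 has {A,B,D,E,F,G} — only C is left for (r7,c6).
row 1 has {A,B,C,D,F,G}; column 3 has {B,C,D,F} — only E is left for (r1,c3).
row 5 has {B,C,D,E,F,G}; column 3 has {B,C,D,E,F} — only A is left for (r5,c3).
row 7 has {A,B,C,D,E,F}; column 3 has {A,B,C,D,E,F} — only G is left for (r7,c3).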